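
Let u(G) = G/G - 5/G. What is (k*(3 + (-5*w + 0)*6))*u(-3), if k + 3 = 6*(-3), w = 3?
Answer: 4872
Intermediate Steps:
k = -21 (k = -3 + 6*(-3) = -3 - 18 = -21)
u(G) = 1 - 5/G
(k*(3 + (-5*w + 0)*6))*u(-3) = (-21*(3 + (-5*3 + 0)*6))*((-5 - 3)/(-3)) = (-21*(3 + (-15 + 0)*6))*(-⅓*(-8)) = -21*(3 - 15*6)*(8/3) = -21*(3 - 90)*(8/3) = -21*(-87)*(8/3) = 1827*(8/3) = 4872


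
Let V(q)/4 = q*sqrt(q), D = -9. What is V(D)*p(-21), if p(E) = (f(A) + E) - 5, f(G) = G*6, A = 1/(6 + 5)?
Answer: 30240*I/11 ≈ 2749.1*I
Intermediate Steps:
A = 1/11 ≈ 0.090909
f(G) = 6*G
V(q) = 4*q**(3/2) (V(q) = 4*(q*sqrt(q)) = 4*q**(3/2))
p(E) = -49/11 + E (p(E) = (6*(1/11) + E) - 5 = (6/11 + E) - 5 = -49/11 + E)
V(D)*p(-21) = (4*(-9)**(3/2))*(-49/11 - 21) = (4*(-27*I))*(-280/11) = -108*I*(-280/11) = 30240*I/11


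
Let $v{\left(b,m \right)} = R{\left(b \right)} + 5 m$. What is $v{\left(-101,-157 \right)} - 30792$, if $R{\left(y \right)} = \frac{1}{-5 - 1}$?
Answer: $- \frac{189463}{6} \approx -31577.0$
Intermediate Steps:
$R{\left(y \right)} = - \frac{1}{6}$ ($R{\left(y \right)} = \frac{1}{-6} = - \frac{1}{6}$)
$v{\left(b,m \right)} = - \frac{1}{6} + 5 m$
$v{\left(-101,-157 \right)} - 30792 = \left(- \frac{1}{6} + 5 \left(-157\right)\right) - 30792 = \left(- \frac{1}{6} - 785\right) - 30792 = - \frac{4711}{6} - 30792 = - \frac{189463}{6}$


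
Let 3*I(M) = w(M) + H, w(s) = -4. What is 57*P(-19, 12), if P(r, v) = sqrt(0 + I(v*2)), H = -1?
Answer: 19*I*sqrt(15) ≈ 73.587*I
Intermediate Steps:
I(M) = -5/3 (I(M) = (-4 - 1)/3 = (1/3)*(-5) = -5/3)
P(r, v) = I*sqrt(15)/3 (P(r, v) = sqrt(0 - 5/3) = sqrt(-5/3) = I*sqrt(15)/3)
57*P(-19, 12) = 57*(I*sqrt(15)/3) = 19*I*sqrt(15)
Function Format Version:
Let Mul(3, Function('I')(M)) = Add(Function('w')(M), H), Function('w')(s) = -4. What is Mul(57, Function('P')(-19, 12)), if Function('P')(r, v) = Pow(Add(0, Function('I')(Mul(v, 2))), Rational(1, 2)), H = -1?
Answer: Mul(19, I, Pow(15, Rational(1, 2))) ≈ Mul(73.587, I)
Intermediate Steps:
Function('I')(M) = Rational(-5, 3) (Function('I')(M) = Mul(Rational(1, 3), Add(-4, -1)) = Mul(Rational(1, 3), -5) = Rational(-5, 3))
Function('P')(r, v) = Mul(Rational(1, 3), I, Pow(15, Rational(1, 2))) (Function('P')(r, v) = Pow(Add(0, Rational(-5, 3)), Rational(1, 2)) = Pow(Rational(-5, 3), Rational(1, 2)) = Mul(Rational(1, 3), I, Pow(15, Rational(1, 2))))
Mul(57, Function('P')(-19, 12)) = Mul(57, Mul(Rational(1, 3), I, Pow(15, Rational(1, 2)))) = Mul(19, I, Pow(15, Rational(1, 2)))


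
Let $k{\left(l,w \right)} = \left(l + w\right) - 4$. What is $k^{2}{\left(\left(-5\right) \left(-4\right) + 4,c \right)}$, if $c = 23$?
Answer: $1849$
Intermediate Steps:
$k{\left(l,w \right)} = -4 + l + w$
$k^{2}{\left(\left(-5\right) \left(-4\right) + 4,c \right)} = \left(-4 + \left(\left(-5\right) \left(-4\right) + 4\right) + 23\right)^{2} = \left(-4 + \left(20 + 4\right) + 23\right)^{2} = \left(-4 + 24 + 23\right)^{2} = 43^{2} = 1849$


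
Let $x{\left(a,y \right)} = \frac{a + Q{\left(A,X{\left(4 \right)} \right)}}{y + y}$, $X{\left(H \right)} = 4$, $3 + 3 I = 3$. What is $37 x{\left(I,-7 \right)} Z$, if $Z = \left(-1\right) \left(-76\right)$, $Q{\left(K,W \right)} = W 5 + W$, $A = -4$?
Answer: $- \frac{33744}{7} \approx -4820.6$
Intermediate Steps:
$I = 0$ ($I = -1 + \frac{1}{3} \cdot 3 = -1 + 1 = 0$)
$Q{\left(K,W \right)} = 6 W$ ($Q{\left(K,W \right)} = 5 W + W = 6 W$)
$x{\left(a,y \right)} = \frac{24 + a}{2 y}$ ($x{\left(a,y \right)} = \frac{a + 6 \cdot 4}{y + y} = \frac{a + 24}{2 y} = \left(24 + a\right) \frac{1}{2 y} = \frac{24 + a}{2 y}$)
$Z = 76$
$37 x{\left(I,-7 \right)} Z = 37 \frac{24 + 0}{2 \left(-7\right)} 76 = 37 \cdot \frac{1}{2} \left(- \frac{1}{7}\right) 24 \cdot 76 = 37 \left(- \frac{12}{7}\right) 76 = \left(- \frac{444}{7}\right) 76 = - \frac{33744}{7}$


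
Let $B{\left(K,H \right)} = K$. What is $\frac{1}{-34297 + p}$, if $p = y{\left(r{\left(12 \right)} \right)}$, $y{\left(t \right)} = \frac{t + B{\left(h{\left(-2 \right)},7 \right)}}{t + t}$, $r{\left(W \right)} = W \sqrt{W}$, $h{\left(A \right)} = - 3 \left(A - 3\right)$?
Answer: $- \frac{26339712}{903359932583} - \frac{80 \sqrt{3}}{903359932583} \approx -2.9158 \cdot 10^{-5}$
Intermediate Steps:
$h{\left(A \right)} = 9 - 3 A$ ($h{\left(A \right)} = - 3 \left(-3 + A\right) = 9 - 3 A$)
$r{\left(W \right)} = W^{\frac{3}{2}}$
$y{\left(t \right)} = \frac{15 + t}{2 t}$ ($y{\left(t \right)} = \frac{t + \left(9 - -6\right)}{t + t} = \frac{t + \left(9 + 6\right)}{2 t} = \left(t + 15\right) \frac{1}{2 t} = \left(15 + t\right) \frac{1}{2 t} = \frac{15 + t}{2 t}$)
$p = \frac{\sqrt{3} \left(15 + 24 \sqrt{3}\right)}{144}$ ($p = \frac{15 + 12^{\frac{3}{2}}}{2 \cdot 12^{\frac{3}{2}}} = \frac{15 + 24 \sqrt{3}}{2 \cdot 24 \sqrt{3}} = \frac{\frac{\sqrt{3}}{72} \left(15 + 24 \sqrt{3}\right)}{2} = \frac{\sqrt{3} \left(15 + 24 \sqrt{3}\right)}{144} \approx 0.68042$)
$\frac{1}{-34297 + p} = \frac{1}{-34297 + \left(\frac{1}{2} + \frac{5 \sqrt{3}}{48}\right)} = \frac{1}{- \frac{68593}{2} + \frac{5 \sqrt{3}}{48}}$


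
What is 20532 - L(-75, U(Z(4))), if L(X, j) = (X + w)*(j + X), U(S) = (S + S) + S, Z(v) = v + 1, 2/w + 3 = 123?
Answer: 16033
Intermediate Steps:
w = 1/60 (w = 2/(-3 + 123) = 2/120 = 2*(1/120) = 1/60 ≈ 0.016667)
Z(v) = 1 + v
U(S) = 3*S (U(S) = 2*S + S = 3*S)
L(X, j) = (1/60 + X)*(X + j) (L(X, j) = (X + 1/60)*(j + X) = (1/60 + X)*(X + j))
20532 - L(-75, U(Z(4))) = 20532 - ((-75)² + (1/60)*(-75) + (3*(1 + 4))/60 - 225*(1 + 4)) = 20532 - (5625 - 5/4 + (3*5)/60 - 225*5) = 20532 - (5625 - 5/4 + (1/60)*15 - 75*15) = 20532 - (5625 - 5/4 + ¼ - 1125) = 20532 - 1*4499 = 20532 - 4499 = 16033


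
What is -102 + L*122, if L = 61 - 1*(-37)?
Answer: 11854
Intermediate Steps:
L = 98 (L = 61 + 37 = 98)
-102 + L*122 = -102 + 98*122 = -102 + 11956 = 11854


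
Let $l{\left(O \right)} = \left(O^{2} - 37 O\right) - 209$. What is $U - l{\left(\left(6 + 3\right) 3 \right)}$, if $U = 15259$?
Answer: $15738$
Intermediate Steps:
$l{\left(O \right)} = -209 + O^{2} - 37 O$
$U - l{\left(\left(6 + 3\right) 3 \right)} = 15259 - \left(-209 + \left(\left(6 + 3\right) 3\right)^{2} - 37 \left(6 + 3\right) 3\right) = 15259 - \left(-209 + \left(9 \cdot 3\right)^{2} - 37 \cdot 9 \cdot 3\right) = 15259 - \left(-209 + 27^{2} - 999\right) = 15259 - \left(-209 + 729 - 999\right) = 15259 - -479 = 15259 + 479 = 15738$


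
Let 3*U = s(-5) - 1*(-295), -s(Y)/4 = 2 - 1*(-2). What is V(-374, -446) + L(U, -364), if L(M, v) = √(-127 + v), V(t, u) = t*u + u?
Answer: 166358 + I*√491 ≈ 1.6636e+5 + 22.159*I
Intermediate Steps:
s(Y) = -16 (s(Y) = -4*(2 - 1*(-2)) = -4*(2 + 2) = -4*4 = -16)
U = 93 (U = (-16 - 1*(-295))/3 = (-16 + 295)/3 = (⅓)*279 = 93)
V(t, u) = u + t*u
V(-374, -446) + L(U, -364) = -446*(1 - 374) + √(-127 - 364) = -446*(-373) + √(-491) = 166358 + I*√491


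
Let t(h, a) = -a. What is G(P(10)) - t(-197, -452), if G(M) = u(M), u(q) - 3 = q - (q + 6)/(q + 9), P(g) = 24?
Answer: -4685/11 ≈ -425.91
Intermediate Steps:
u(q) = 3 + q - (6 + q)/(9 + q) (u(q) = 3 + (q - (q + 6)/(q + 9)) = 3 + (q - (6 + q)/(9 + q)) = 3 + q - (6 + q)/(9 + q))
G(M) = (21 + M² + 11*M)/(9 + M)
G(P(10)) - t(-197, -452) = (21 + 24² + 11*24)/(9 + 24) - (-1)*(-452) = (21 + 576 + 264)/33 - 1*452 = (1/33)*861 - 452 = 287/11 - 452 = -4685/11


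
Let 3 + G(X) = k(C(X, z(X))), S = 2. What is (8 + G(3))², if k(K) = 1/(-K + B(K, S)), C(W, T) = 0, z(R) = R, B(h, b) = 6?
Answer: 961/36 ≈ 26.694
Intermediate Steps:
k(K) = 1/(6 - K) (k(K) = 1/(-K + 6) = 1/(6 - K))
G(X) = -17/6 (G(X) = -3 - 1/(-6 + 0) = -3 - 1/(-6) = -3 - 1*(-⅙) = -3 + ⅙ = -17/6)
(8 + G(3))² = (8 - 17/6)² = (31/6)² = 961/36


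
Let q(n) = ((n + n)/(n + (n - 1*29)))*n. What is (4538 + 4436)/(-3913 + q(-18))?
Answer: -583310/254993 ≈ -2.2876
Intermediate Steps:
q(n) = 2*n²/(-29 + 2*n) (q(n) = ((2*n)/(n + (n - 29)))*n = ((2*n)/(n + (-29 + n)))*n = ((2*n)/(-29 + 2*n))*n = (2*n/(-29 + 2*n))*n = 2*n²/(-29 + 2*n))
(4538 + 4436)/(-3913 + q(-18)) = (4538 + 4436)/(-3913 + 2*(-18)²/(-29 + 2*(-18))) = 8974/(-3913 + 2*324/(-29 - 36)) = 8974/(-3913 + 2*324/(-65)) = 8974/(-3913 + 2*324*(-1/65)) = 8974/(-3913 - 648/65) = 8974/(-254993/65) = 8974*(-65/254993) = -583310/254993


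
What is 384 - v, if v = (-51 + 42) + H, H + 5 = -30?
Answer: 428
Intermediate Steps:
H = -35 (H = -5 - 30 = -35)
v = -44 (v = (-51 + 42) - 35 = -9 - 35 = -44)
384 - v = 384 - 1*(-44) = 384 + 44 = 428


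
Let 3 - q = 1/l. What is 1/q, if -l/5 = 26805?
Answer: 134025/402076 ≈ 0.33333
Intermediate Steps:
l = -134025 (l = -5*26805 = -134025)
q = 402076/134025 (q = 3 - 1/(-134025) = 3 - 1*(-1/134025) = 3 + 1/134025 = 402076/134025 ≈ 3.0000)
1/q = 1/(402076/134025) = 134025/402076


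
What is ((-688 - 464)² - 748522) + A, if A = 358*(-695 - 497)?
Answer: 151846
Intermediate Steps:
A = -426736 (A = 358*(-1192) = -426736)
((-688 - 464)² - 748522) + A = ((-688 - 464)² - 748522) - 426736 = ((-1152)² - 748522) - 426736 = (1327104 - 748522) - 426736 = 578582 - 426736 = 151846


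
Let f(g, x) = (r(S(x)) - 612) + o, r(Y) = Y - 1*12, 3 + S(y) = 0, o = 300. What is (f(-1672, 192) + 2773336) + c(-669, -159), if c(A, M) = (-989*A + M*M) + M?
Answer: 3459772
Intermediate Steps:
S(y) = -3 (S(y) = -3 + 0 = -3)
r(Y) = -12 + Y (r(Y) = Y - 12 = -12 + Y)
c(A, M) = M + M**2 - 989*A (c(A, M) = (-989*A + M**2) + M = (M**2 - 989*A) + M = M + M**2 - 989*A)
f(g, x) = -327 (f(g, x) = ((-12 - 3) - 612) + 300 = (-15 - 612) + 300 = -627 + 300 = -327)
(f(-1672, 192) + 2773336) + c(-669, -159) = (-327 + 2773336) + (-159 + (-159)**2 - 989*(-669)) = 2773009 + (-159 + 25281 + 661641) = 2773009 + 686763 = 3459772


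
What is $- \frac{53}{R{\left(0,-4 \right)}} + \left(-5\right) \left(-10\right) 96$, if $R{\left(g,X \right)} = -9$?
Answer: $\frac{43253}{9} \approx 4805.9$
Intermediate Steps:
$- \frac{53}{R{\left(0,-4 \right)}} + \left(-5\right) \left(-10\right) 96 = - \frac{53}{-9} + \left(-5\right) \left(-10\right) 96 = \left(-53\right) \left(- \frac{1}{9}\right) + 50 \cdot 96 = \frac{53}{9} + 4800 = \frac{43253}{9}$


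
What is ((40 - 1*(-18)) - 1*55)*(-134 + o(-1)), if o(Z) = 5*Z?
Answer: -417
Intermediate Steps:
((40 - 1*(-18)) - 1*55)*(-134 + o(-1)) = ((40 - 1*(-18)) - 1*55)*(-134 + 5*(-1)) = ((40 + 18) - 55)*(-134 - 5) = (58 - 55)*(-139) = 3*(-139) = -417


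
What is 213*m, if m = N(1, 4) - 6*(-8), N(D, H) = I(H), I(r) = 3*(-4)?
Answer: 7668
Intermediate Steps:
I(r) = -12
N(D, H) = -12
m = 36 (m = -12 - 6*(-8) = -12 + 48 = 36)
213*m = 213*36 = 7668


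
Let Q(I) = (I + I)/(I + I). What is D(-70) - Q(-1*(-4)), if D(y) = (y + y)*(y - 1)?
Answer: 9939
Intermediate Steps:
Q(I) = 1 (Q(I) = (2*I)/((2*I)) = (2*I)*(1/(2*I)) = 1)
D(y) = 2*y*(-1 + y) (D(y) = (2*y)*(-1 + y) = 2*y*(-1 + y))
D(-70) - Q(-1*(-4)) = 2*(-70)*(-1 - 70) - 1*1 = 2*(-70)*(-71) - 1 = 9940 - 1 = 9939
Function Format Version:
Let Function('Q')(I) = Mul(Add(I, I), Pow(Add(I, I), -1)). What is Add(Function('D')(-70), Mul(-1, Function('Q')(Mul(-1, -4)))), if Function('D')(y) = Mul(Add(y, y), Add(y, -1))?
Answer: 9939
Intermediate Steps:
Function('Q')(I) = 1 (Function('Q')(I) = Mul(Mul(2, I), Pow(Mul(2, I), -1)) = Mul(Mul(2, I), Mul(Rational(1, 2), Pow(I, -1))) = 1)
Function('D')(y) = Mul(2, y, Add(-1, y)) (Function('D')(y) = Mul(Mul(2, y), Add(-1, y)) = Mul(2, y, Add(-1, y)))
Add(Function('D')(-70), Mul(-1, Function('Q')(Mul(-1, -4)))) = Add(Mul(2, -70, Add(-1, -70)), Mul(-1, 1)) = Add(Mul(2, -70, -71), -1) = Add(9940, -1) = 9939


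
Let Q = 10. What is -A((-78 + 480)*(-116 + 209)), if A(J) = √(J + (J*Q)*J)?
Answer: -3*√1553018594 ≈ -1.1823e+5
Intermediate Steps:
A(J) = √(J + 10*J²) (A(J) = √(J + (J*10)*J) = √(J + (10*J)*J) = √(J + 10*J²))
-A((-78 + 480)*(-116 + 209)) = -√(((-78 + 480)*(-116 + 209))*(1 + 10*((-78 + 480)*(-116 + 209)))) = -√((402*93)*(1 + 10*(402*93))) = -√(37386*(1 + 10*37386)) = -√(37386*(1 + 373860)) = -√(37386*373861) = -√13977167346 = -3*√1553018594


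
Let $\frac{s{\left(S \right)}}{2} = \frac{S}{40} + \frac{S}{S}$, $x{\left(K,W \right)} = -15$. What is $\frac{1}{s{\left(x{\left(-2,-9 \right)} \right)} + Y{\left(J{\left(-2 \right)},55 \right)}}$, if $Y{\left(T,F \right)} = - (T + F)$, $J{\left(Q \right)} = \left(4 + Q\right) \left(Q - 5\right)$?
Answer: $- \frac{4}{159} \approx -0.025157$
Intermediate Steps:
$J{\left(Q \right)} = \left(-5 + Q\right) \left(4 + Q\right)$ ($J{\left(Q \right)} = \left(4 + Q\right) \left(-5 + Q\right) = \left(-5 + Q\right) \left(4 + Q\right)$)
$Y{\left(T,F \right)} = - F - T$ ($Y{\left(T,F \right)} = - (F + T) = - F - T$)
$s{\left(S \right)} = 2 + \frac{S}{20}$ ($s{\left(S \right)} = 2 \left(\frac{S}{40} + \frac{S}{S}\right) = 2 \left(S \frac{1}{40} + 1\right) = 2 \left(\frac{S}{40} + 1\right) = 2 \left(1 + \frac{S}{40}\right) = 2 + \frac{S}{20}$)
$\frac{1}{s{\left(x{\left(-2,-9 \right)} \right)} + Y{\left(J{\left(-2 \right)},55 \right)}} = \frac{1}{\left(2 + \frac{1}{20} \left(-15\right)\right) - \left(39 + 2\right)} = \frac{1}{\left(2 - \frac{3}{4}\right) - 41} = \frac{1}{\frac{5}{4} - 41} = \frac{1}{- \frac{159}{4}} = - \frac{4}{159}$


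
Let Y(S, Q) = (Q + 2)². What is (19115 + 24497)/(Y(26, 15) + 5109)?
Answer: 21806/2699 ≈ 8.0793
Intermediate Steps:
Y(S, Q) = (2 + Q)²
(19115 + 24497)/(Y(26, 15) + 5109) = (19115 + 24497)/((2 + 15)² + 5109) = 43612/(17² + 5109) = 43612/(289 + 5109) = 43612/5398 = 43612*(1/5398) = 21806/2699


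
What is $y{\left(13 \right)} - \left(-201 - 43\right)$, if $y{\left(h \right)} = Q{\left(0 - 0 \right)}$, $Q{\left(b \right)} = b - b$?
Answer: $244$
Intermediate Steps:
$Q{\left(b \right)} = 0$
$y{\left(h \right)} = 0$
$y{\left(13 \right)} - \left(-201 - 43\right) = 0 - \left(-201 - 43\right) = 0 - -244 = 0 + 244 = 244$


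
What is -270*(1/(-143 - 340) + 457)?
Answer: -19865700/161 ≈ -1.2339e+5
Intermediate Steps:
-270*(1/(-143 - 340) + 457) = -270*(1/(-483) + 457) = -270*(-1/483 + 457) = -270*220730/483 = -19865700/161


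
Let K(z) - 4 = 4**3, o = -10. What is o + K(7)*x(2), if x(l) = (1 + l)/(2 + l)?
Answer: 41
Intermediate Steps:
K(z) = 68 (K(z) = 4 + 4**3 = 4 + 64 = 68)
x(l) = (1 + l)/(2 + l)
o + K(7)*x(2) = -10 + 68*((1 + 2)/(2 + 2)) = -10 + 68*(3/4) = -10 + 51 = 41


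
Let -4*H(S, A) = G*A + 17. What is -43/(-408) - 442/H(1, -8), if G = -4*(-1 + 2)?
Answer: 723451/19992 ≈ 36.187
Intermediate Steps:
G = -4 (G = -4*1 = -4)
H(S, A) = -17/4 + A (H(S, A) = -(-4*A + 17)/4 = -(17 - 4*A)/4 = -17/4 + A)
-43/(-408) - 442/H(1, -8) = -43/(-408) - 442/(-17/4 - 8) = -43*(-1/408) - 442/(-49/4) = 43/408 - 442*(-4/49) = 43/408 + 1768/49 = 723451/19992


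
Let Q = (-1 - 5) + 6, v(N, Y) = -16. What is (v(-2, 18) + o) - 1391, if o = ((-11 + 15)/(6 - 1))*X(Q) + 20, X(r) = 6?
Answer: -6911/5 ≈ -1382.2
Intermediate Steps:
Q = 0 (Q = -6 + 6 = 0)
o = 124/5 (o = ((-11 + 15)/(6 - 1))*6 + 20 = (4/5)*6 + 20 = 24/5 + 20 = 124/5 ≈ 24.800)
(v(-2, 18) + o) - 1391 = (-16 + 124/5) - 1391 = 44/5 - 1391 = -6911/5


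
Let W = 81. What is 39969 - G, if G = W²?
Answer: 33408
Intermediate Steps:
G = 6561 (G = 81² = 6561)
39969 - G = 39969 - 1*6561 = 39969 - 6561 = 33408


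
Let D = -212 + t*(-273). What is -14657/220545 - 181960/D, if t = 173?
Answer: 39435025463/10462875345 ≈ 3.7690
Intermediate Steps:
D = -47441 (D = -212 + 173*(-273) = -212 - 47229 = -47441)
-14657/220545 - 181960/D = -14657/220545 - 181960/(-47441) = -14657*1/220545 - 181960*(-1/47441) = -14657/220545 + 181960/47441 = 39435025463/10462875345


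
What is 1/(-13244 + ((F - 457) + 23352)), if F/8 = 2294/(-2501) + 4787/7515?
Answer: 18795015/181348552781 ≈ 0.00010364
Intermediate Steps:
F = -42136984/18795015 (F = 8*(2294/(-2501) + 4787/7515) = 8*(2294*(-1/2501) + 4787*(1/7515)) = 8*(-2294/2501 + 4787/7515) = 8*(-5267123/18795015) = -42136984/18795015 ≈ -2.2419)
1/(-13244 + ((F - 457) + 23352)) = 1/(-13244 + ((-42136984/18795015 - 457) + 23352)) = 1/(-13244 + (-8631458839/18795015 + 23352)) = 1/(-13244 + 430269731441/18795015) = 1/(181348552781/18795015) = 18795015/181348552781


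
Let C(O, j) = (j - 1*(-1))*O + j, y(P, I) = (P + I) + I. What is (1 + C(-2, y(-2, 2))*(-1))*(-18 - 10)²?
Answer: 3920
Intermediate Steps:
y(P, I) = P + 2*I (y(P, I) = (I + P) + I = P + 2*I)
C(O, j) = j + O*(1 + j) (C(O, j) = (j + 1)*O + j = (1 + j)*O + j = O*(1 + j) + j = j + O*(1 + j))
(1 + C(-2, y(-2, 2))*(-1))*(-18 - 10)² = (1 + (-2 + (-2 + 2*2) - 2*(-2 + 2*2))*(-1))*(-18 - 10)² = (1 + (-2 + (-2 + 4) - 2*(-2 + 4))*(-1))*(-28)² = (1 + (-2 + 2 - 2*2)*(-1))*784 = (1 + (-2 + 2 - 4)*(-1))*784 = (1 - 4*(-1))*784 = (1 + 4)*784 = 5*784 = 3920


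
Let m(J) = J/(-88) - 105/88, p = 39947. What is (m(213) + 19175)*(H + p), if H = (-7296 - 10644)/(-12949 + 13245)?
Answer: 2489789710813/3256 ≈ 7.6468e+8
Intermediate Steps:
H = -4485/74 (H = -17940/296 = -17940*1/296 = -4485/74 ≈ -60.608)
m(J) = -105/88 - J/88 (m(J) = J*(-1/88) - 105*1/88 = -J/88 - 105/88 = -105/88 - J/88)
(m(213) + 19175)*(H + p) = ((-105/88 - 1/88*213) + 19175)*(-4485/74 + 39947) = ((-105/88 - 213/88) + 19175)*(2951593/74) = (-159/44 + 19175)*(2951593/74) = (843541/44)*(2951593/74) = 2489789710813/3256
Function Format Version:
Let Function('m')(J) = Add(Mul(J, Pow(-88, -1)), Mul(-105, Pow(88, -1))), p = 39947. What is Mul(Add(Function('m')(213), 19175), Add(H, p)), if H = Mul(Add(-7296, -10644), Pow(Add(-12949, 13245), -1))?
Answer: Rational(2489789710813, 3256) ≈ 7.6468e+8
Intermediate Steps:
H = Rational(-4485, 74) (H = Mul(-17940, Pow(296, -1)) = Mul(-17940, Rational(1, 296)) = Rational(-4485, 74) ≈ -60.608)
Function('m')(J) = Add(Rational(-105, 88), Mul(Rational(-1, 88), J)) (Function('m')(J) = Add(Mul(J, Rational(-1, 88)), Mul(-105, Rational(1, 88))) = Add(Mul(Rational(-1, 88), J), Rational(-105, 88)) = Add(Rational(-105, 88), Mul(Rational(-1, 88), J)))
Mul(Add(Function('m')(213), 19175), Add(H, p)) = Mul(Add(Add(Rational(-105, 88), Mul(Rational(-1, 88), 213)), 19175), Add(Rational(-4485, 74), 39947)) = Mul(Add(Add(Rational(-105, 88), Rational(-213, 88)), 19175), Rational(2951593, 74)) = Mul(Add(Rational(-159, 44), 19175), Rational(2951593, 74)) = Mul(Rational(843541, 44), Rational(2951593, 74)) = Rational(2489789710813, 3256)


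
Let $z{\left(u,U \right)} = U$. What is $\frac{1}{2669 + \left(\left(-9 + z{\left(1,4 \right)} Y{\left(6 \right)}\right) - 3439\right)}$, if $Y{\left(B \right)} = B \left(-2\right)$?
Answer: $- \frac{1}{827} \approx -0.0012092$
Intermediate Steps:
$Y{\left(B \right)} = - 2 B$
$\frac{1}{2669 + \left(\left(-9 + z{\left(1,4 \right)} Y{\left(6 \right)}\right) - 3439\right)} = \frac{1}{2669 - \left(3448 - \left(-8\right) 6\right)} = \frac{1}{2669 + \left(\left(-9 + 4 \left(-12\right)\right) - 3439\right)} = \frac{1}{2669 - 3496} = \frac{1}{-827} = - \frac{1}{827}$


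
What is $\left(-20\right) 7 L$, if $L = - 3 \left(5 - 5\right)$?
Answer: $0$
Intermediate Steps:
$L = 0$ ($L = \left(-3\right) 0 = 0$)
$\left(-20\right) 7 L = \left(-20\right) 7 \cdot 0 = \left(-140\right) 0 = 0$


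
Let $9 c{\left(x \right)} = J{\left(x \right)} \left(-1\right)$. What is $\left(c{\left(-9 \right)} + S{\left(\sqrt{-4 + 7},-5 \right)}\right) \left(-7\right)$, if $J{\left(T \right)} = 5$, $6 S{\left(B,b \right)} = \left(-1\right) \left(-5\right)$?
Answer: $- \frac{35}{18} \approx -1.9444$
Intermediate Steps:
$S{\left(B,b \right)} = \frac{5}{6}$ ($S{\left(B,b \right)} = \frac{\left(-1\right) \left(-5\right)}{6} = \frac{1}{6} \cdot 5 = \frac{5}{6}$)
$c{\left(x \right)} = - \frac{5}{9}$ ($c{\left(x \right)} = \frac{5 \left(-1\right)}{9} = \frac{1}{9} \left(-5\right) = - \frac{5}{9}$)
$\left(c{\left(-9 \right)} + S{\left(\sqrt{-4 + 7},-5 \right)}\right) \left(-7\right) = \left(- \frac{5}{9} + \frac{5}{6}\right) \left(-7\right) = \frac{5}{18} \left(-7\right) = - \frac{35}{18}$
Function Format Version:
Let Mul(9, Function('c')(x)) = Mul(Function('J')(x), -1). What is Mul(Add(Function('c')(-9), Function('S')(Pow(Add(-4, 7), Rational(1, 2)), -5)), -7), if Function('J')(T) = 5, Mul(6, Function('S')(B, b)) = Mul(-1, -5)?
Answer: Rational(-35, 18) ≈ -1.9444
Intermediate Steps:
Function('S')(B, b) = Rational(5, 6) (Function('S')(B, b) = Mul(Rational(1, 6), Mul(-1, -5)) = Mul(Rational(1, 6), 5) = Rational(5, 6))
Function('c')(x) = Rational(-5, 9) (Function('c')(x) = Mul(Rational(1, 9), Mul(5, -1)) = Mul(Rational(1, 9), -5) = Rational(-5, 9))
Mul(Add(Function('c')(-9), Function('S')(Pow(Add(-4, 7), Rational(1, 2)), -5)), -7) = Mul(Add(Rational(-5, 9), Rational(5, 6)), -7) = Mul(Rational(5, 18), -7) = Rational(-35, 18)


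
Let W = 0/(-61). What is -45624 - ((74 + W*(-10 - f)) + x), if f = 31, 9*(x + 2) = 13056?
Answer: -141440/3 ≈ -47147.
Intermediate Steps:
x = 4346/3 (x = -2 + (⅑)*13056 = -2 + 4352/3 = 4346/3 ≈ 1448.7)
W = 0 (W = 0*(-1/61) = 0)
-45624 - ((74 + W*(-10 - f)) + x) = -45624 - ((74 + 0*(-10 - 1*31)) + 4346/3) = -45624 - ((74 + 0*(-10 - 31)) + 4346/3) = -45624 - ((74 + 0*(-41)) + 4346/3) = -45624 - ((74 + 0) + 4346/3) = -45624 - (74 + 4346/3) = -45624 - 1*4568/3 = -45624 - 4568/3 = -141440/3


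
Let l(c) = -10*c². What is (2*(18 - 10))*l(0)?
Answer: 0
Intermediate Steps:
(2*(18 - 10))*l(0) = (2*(18 - 10))*(-10*0²) = (2*8)*(-10*0) = 16*0 = 0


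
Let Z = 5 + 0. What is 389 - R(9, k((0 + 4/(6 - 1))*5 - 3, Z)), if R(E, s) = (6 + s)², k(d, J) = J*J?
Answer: -572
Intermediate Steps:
Z = 5
k(d, J) = J²
389 - R(9, k((0 + 4/(6 - 1))*5 - 3, Z)) = 389 - (6 + 5²)² = 389 - (6 + 25)² = 389 - 1*31² = 389 - 1*961 = 389 - 961 = -572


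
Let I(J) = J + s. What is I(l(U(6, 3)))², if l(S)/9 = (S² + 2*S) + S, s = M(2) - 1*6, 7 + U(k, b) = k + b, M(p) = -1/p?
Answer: 27889/4 ≈ 6972.3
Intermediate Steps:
U(k, b) = -7 + b + k (U(k, b) = -7 + (k + b) = -7 + (b + k) = -7 + b + k)
s = -13/2 (s = -1/2 - 1*6 = -1*½ - 6 = -½ - 6 = -13/2 ≈ -6.5000)
l(S) = 9*S² + 27*S (l(S) = 9*((S² + 2*S) + S) = 9*(S² + 3*S) = 9*S² + 27*S)
I(J) = -13/2 + J (I(J) = J - 13/2 = -13/2 + J)
I(l(U(6, 3)))² = (-13/2 + 9*(-7 + 3 + 6)*(3 + (-7 + 3 + 6)))² = (-13/2 + 9*2*(3 + 2))² = (-13/2 + 9*2*5)² = (-13/2 + 90)² = (167/2)² = 27889/4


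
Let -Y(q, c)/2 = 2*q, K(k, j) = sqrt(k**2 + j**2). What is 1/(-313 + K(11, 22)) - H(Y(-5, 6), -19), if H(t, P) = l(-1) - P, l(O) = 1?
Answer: -1947593/97364 - 11*sqrt(5)/97364 ≈ -20.003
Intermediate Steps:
K(k, j) = sqrt(j**2 + k**2)
Y(q, c) = -4*q
H(t, P) = 1 - P
1/(-313 + K(11, 22)) - H(Y(-5, 6), -19) = 1/(-313 + sqrt(22**2 + 11**2)) - (1 - 1*(-19)) = 1/(-313 + sqrt(484 + 121)) - (1 + 19) = 1/(-313 + sqrt(605)) - 1*20 = 1/(-313 + 11*sqrt(5)) - 20 = -20 + 1/(-313 + 11*sqrt(5))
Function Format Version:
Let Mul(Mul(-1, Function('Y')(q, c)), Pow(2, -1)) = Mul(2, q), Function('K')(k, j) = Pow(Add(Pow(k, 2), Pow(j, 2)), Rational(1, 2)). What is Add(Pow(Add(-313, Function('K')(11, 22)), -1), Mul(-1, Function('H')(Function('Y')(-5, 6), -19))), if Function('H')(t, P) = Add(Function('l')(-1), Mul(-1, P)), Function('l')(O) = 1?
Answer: Add(Rational(-1947593, 97364), Mul(Rational(-11, 97364), Pow(5, Rational(1, 2)))) ≈ -20.003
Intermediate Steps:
Function('K')(k, j) = Pow(Add(Pow(j, 2), Pow(k, 2)), Rational(1, 2))
Function('Y')(q, c) = Mul(-4, q) (Function('Y')(q, c) = Mul(-2, Mul(2, q)) = Mul(-4, q))
Function('H')(t, P) = Add(1, Mul(-1, P))
Add(Pow(Add(-313, Function('K')(11, 22)), -1), Mul(-1, Function('H')(Function('Y')(-5, 6), -19))) = Add(Pow(Add(-313, Pow(Add(Pow(22, 2), Pow(11, 2)), Rational(1, 2))), -1), Mul(-1, Add(1, Mul(-1, -19)))) = Add(Pow(Add(-313, Pow(Add(484, 121), Rational(1, 2))), -1), Mul(-1, Add(1, 19))) = Add(Pow(Add(-313, Pow(605, Rational(1, 2))), -1), Mul(-1, 20)) = Add(Pow(Add(-313, Mul(11, Pow(5, Rational(1, 2)))), -1), -20) = Add(-20, Pow(Add(-313, Mul(11, Pow(5, Rational(1, 2)))), -1))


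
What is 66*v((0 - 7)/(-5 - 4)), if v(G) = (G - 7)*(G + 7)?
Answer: -86240/27 ≈ -3194.1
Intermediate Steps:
v(G) = (-7 + G)*(7 + G)
66*v((0 - 7)/(-5 - 4)) = 66*(-49 + ((0 - 7)/(-5 - 4))²) = 66*(-49 + (-7/(-9))²) = 66*(-49 + (-7*(-⅑))²) = 66*(-49 + (7/9)²) = 66*(-49 + 49/81) = 66*(-3920/81) = -86240/27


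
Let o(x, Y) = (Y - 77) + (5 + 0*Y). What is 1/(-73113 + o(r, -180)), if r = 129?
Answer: -1/73365 ≈ -1.3630e-5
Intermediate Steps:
o(x, Y) = -72 + Y (o(x, Y) = (-77 + Y) + (5 + 0) = (-77 + Y) + 5 = -72 + Y)
1/(-73113 + o(r, -180)) = 1/(-73113 + (-72 - 180)) = 1/(-73113 - 252) = 1/(-73365) = -1/73365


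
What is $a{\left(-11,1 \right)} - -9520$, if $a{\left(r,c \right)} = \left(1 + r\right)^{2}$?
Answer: $9620$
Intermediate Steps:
$a{\left(-11,1 \right)} - -9520 = \left(1 - 11\right)^{2} - -9520 = \left(-10\right)^{2} + 9520 = 100 + 9520 = 9620$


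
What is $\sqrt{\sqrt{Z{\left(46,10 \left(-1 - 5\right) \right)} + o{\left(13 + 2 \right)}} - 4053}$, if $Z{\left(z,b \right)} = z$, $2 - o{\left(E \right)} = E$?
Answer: $\sqrt{-4053 + \sqrt{33}} \approx 63.618 i$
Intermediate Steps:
$o{\left(E \right)} = 2 - E$
$\sqrt{\sqrt{Z{\left(46,10 \left(-1 - 5\right) \right)} + o{\left(13 + 2 \right)}} - 4053} = \sqrt{\sqrt{46 + \left(2 - \left(13 + 2\right)\right)} - 4053} = \sqrt{\sqrt{46 + \left(2 - 15\right)} - 4053} = \sqrt{\sqrt{46 - 13} - 4053} = \sqrt{\sqrt{33} - 4053} = \sqrt{-4053 + \sqrt{33}}$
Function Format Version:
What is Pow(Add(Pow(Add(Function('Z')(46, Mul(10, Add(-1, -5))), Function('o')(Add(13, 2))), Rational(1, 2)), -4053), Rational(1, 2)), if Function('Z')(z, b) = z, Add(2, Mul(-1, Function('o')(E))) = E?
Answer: Pow(Add(-4053, Pow(33, Rational(1, 2))), Rational(1, 2)) ≈ Mul(63.618, I)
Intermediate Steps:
Function('o')(E) = Add(2, Mul(-1, E))
Pow(Add(Pow(Add(Function('Z')(46, Mul(10, Add(-1, -5))), Function('o')(Add(13, 2))), Rational(1, 2)), -4053), Rational(1, 2)) = Pow(Add(Pow(Add(46, Add(2, Mul(-1, Add(13, 2)))), Rational(1, 2)), -4053), Rational(1, 2)) = Pow(Add(Pow(Add(46, Add(2, Mul(-1, 15))), Rational(1, 2)), -4053), Rational(1, 2)) = Pow(Add(Pow(Add(46, Add(2, -15)), Rational(1, 2)), -4053), Rational(1, 2)) = Pow(Add(Pow(Add(46, -13), Rational(1, 2)), -4053), Rational(1, 2)) = Pow(Add(Pow(33, Rational(1, 2)), -4053), Rational(1, 2)) = Pow(Add(-4053, Pow(33, Rational(1, 2))), Rational(1, 2))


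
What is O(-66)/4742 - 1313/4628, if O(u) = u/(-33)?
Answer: -239115/844076 ≈ -0.28329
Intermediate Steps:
O(u) = -u/33 (O(u) = u*(-1/33) = -u/33)
O(-66)/4742 - 1313/4628 = -1/33*(-66)/4742 - 1313/4628 = 2*(1/4742) - 1313*1/4628 = 1/2371 - 101/356 = -239115/844076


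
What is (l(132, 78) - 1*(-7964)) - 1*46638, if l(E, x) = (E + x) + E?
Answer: -38332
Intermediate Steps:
l(E, x) = x + 2*E
(l(132, 78) - 1*(-7964)) - 1*46638 = ((78 + 2*132) - 1*(-7964)) - 1*46638 = ((78 + 264) + 7964) - 46638 = (342 + 7964) - 46638 = 8306 - 46638 = -38332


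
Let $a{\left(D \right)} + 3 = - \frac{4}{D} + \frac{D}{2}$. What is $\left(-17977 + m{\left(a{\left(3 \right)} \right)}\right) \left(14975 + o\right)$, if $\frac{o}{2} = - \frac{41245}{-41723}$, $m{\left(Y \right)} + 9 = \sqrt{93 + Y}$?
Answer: $- \frac{11239171088190}{41723} + \frac{208294805 \sqrt{3246}}{83446} \approx -2.6923 \cdot 10^{8}$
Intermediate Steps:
$a{\left(D \right)} = -3 + \frac{D}{2} - \frac{4}{D}$ ($a{\left(D \right)} = -3 + \left(- \frac{4}{D} + \frac{D}{2}\right) = -3 + \left(\frac{D}{2} - \frac{4}{D}\right) = -3 + \frac{D}{2} - \frac{4}{D}$)
$m{\left(Y \right)} = -9 + \sqrt{93 + Y}$
$o = \frac{82490}{41723}$ ($o = 2 \left(- \frac{41245}{-41723}\right) = 2 \left(\left(-41245\right) \left(- \frac{1}{41723}\right)\right) = 2 \cdot \frac{41245}{41723} = \frac{82490}{41723} \approx 1.9771$)
$\left(-17977 + m{\left(a{\left(3 \right)} \right)}\right) \left(14975 + o\right) = \left(-17977 - \left(9 - \sqrt{93 - \left(\frac{3}{2} + \frac{4}{3}\right)}\right)\right) \left(14975 + \frac{82490}{41723}\right) = \left(-17977 - \left(9 - \sqrt{93 - \frac{17}{6}}\right)\right) \frac{624884415}{41723} = \left(-17977 - \left(9 - \sqrt{\frac{541}{6}}\right)\right) \frac{624884415}{41723} = \left(-17977 - \left(9 - \frac{\sqrt{3246}}{6}\right)\right) \frac{624884415}{41723} = \left(-17986 + \frac{\sqrt{3246}}{6}\right) \frac{624884415}{41723} = - \frac{11239171088190}{41723} + \frac{208294805 \sqrt{3246}}{83446}$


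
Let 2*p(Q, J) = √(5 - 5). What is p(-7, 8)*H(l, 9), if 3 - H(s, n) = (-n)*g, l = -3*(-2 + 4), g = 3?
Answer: 0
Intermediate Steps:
p(Q, J) = 0 (p(Q, J) = √(5 - 5)/2 = √0/2 = (½)*0 = 0)
l = -6 (l = -3*2 = -6)
H(s, n) = 3 + 3*n (H(s, n) = 3 - (-n)*3 = 3 - (-3)*n = 3 + 3*n)
p(-7, 8)*H(l, 9) = 0*(3 + 3*9) = 0*(3 + 27) = 0*30 = 0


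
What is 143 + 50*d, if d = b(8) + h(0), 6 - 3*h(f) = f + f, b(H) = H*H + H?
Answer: 3843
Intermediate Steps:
b(H) = H + H² (b(H) = H² + H = H + H²)
h(f) = 2 - 2*f/3 (h(f) = 2 - (f + f)/3 = 2 - 2*f/3)
d = 74 (d = 8*(1 + 8) + (2 - ⅔*0) = 8*9 + (2 + 0) = 72 + 2 = 74)
143 + 50*d = 143 + 50*74 = 143 + 3700 = 3843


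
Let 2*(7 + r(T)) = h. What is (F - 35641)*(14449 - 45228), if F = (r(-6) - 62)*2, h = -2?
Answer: 1101303399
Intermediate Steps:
r(T) = -8 (r(T) = -7 + (½)*(-2) = -7 - 1 = -8)
F = -140 (F = (-8 - 62)*2 = -70*2 = -140)
(F - 35641)*(14449 - 45228) = (-140 - 35641)*(14449 - 45228) = -35781*(-30779) = 1101303399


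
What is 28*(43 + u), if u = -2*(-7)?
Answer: 1596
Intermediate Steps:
u = 14
28*(43 + u) = 28*(43 + 14) = 28*57 = 1596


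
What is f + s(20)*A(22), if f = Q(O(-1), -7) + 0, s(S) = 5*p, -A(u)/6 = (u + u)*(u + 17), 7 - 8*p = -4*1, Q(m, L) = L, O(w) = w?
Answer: -70792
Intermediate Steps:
p = 11/8 (p = 7/8 - (-1)/2 = 7/8 - 1/8*(-4) = 7/8 + 1/2 = 11/8 ≈ 1.3750)
A(u) = -12*u*(17 + u) (A(u) = -6*(u + u)*(u + 17) = -6*2*u*(17 + u) = -12*u*(17 + u))
s(S) = 55/8 (s(S) = 5*(11/8) = 55/8)
f = -7 (f = -7 + 0 = -7)
f + s(20)*A(22) = -7 + 55*(-12*22*(17 + 22))/8 = -7 + 55*(-12*22*39)/8 = -7 + (55/8)*(-10296) = -7 - 70785 = -70792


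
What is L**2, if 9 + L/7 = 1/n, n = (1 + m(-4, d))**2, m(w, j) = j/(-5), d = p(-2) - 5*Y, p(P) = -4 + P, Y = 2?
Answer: 15555136/3969 ≈ 3919.2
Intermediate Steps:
d = -16 (d = (-4 - 2) - 5*2 = -6 - 10 = -16)
m(w, j) = -j/5 (m(w, j) = j*(-1/5) = -j/5)
n = 441/25 (n = (1 - 1/5*(-16))**2 = (1 + 16/5)**2 = (21/5)**2 = 441/25 ≈ 17.640)
L = -3944/63 (L = -63 + 7/(441/25) = -63 + 7*(25/441) = -63 + 25/63 = -3944/63 ≈ -62.603)
L**2 = (-3944/63)**2 = 15555136/3969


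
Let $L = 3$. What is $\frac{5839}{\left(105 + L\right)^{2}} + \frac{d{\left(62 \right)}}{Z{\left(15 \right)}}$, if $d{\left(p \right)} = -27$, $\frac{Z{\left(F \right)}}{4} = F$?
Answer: $\frac{2951}{58320} \approx 0.0506$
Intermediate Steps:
$Z{\left(F \right)} = 4 F$
$\frac{5839}{\left(105 + L\right)^{2}} + \frac{d{\left(62 \right)}}{Z{\left(15 \right)}} = \frac{5839}{\left(105 + 3\right)^{2}} - \frac{27}{4 \cdot 15} = \frac{5839}{108^{2}} - \frac{27}{60} = \frac{5839}{11664} - \frac{9}{20} = \frac{2951}{58320}$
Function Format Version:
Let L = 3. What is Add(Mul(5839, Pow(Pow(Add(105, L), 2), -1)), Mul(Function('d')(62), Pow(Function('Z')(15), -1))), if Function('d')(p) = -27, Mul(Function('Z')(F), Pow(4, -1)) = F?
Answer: Rational(2951, 58320) ≈ 0.050600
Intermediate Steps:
Function('Z')(F) = Mul(4, F)
Add(Mul(5839, Pow(Pow(Add(105, L), 2), -1)), Mul(Function('d')(62), Pow(Function('Z')(15), -1))) = Add(Mul(5839, Pow(Pow(Add(105, 3), 2), -1)), Mul(-27, Pow(Mul(4, 15), -1))) = Add(Mul(5839, Pow(Pow(108, 2), -1)), Mul(-27, Pow(60, -1))) = Add(Mul(5839, Pow(11664, -1)), Mul(-27, Rational(1, 60))) = Add(Mul(5839, Rational(1, 11664)), Rational(-9, 20)) = Add(Rational(5839, 11664), Rational(-9, 20)) = Rational(2951, 58320)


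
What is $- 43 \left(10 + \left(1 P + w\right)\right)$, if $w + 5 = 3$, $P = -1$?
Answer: $-301$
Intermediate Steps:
$w = -2$ ($w = -5 + 3 = -2$)
$- 43 \left(10 + \left(1 P + w\right)\right) = - 43 \left(10 + \left(1 \left(-1\right) - 2\right)\right) = - 43 \left(10 - 3\right) = \left(-43\right) 7 = -301$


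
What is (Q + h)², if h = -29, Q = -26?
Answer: 3025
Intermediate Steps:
(Q + h)² = (-26 - 29)² = (-55)² = 3025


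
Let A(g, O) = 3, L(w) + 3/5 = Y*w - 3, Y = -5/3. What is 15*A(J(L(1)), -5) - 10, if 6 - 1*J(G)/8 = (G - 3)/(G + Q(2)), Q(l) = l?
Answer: 35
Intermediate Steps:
Y = -5/3 (Y = -5*⅓ = -5/3 ≈ -1.6667)
L(w) = -18/5 - 5*w/3 (L(w) = -⅗ + (-5*w/3 - 3) = -⅗ + (-3 - 5*w/3) = -18/5 - 5*w/3)
J(G) = 48 - 8*(-3 + G)/(2 + G) (J(G) = 48 - 8*(G - 3)/(G + 2) = 48 - 8*(-3 + G)/(2 + G))
15*A(J(L(1)), -5) - 10 = 15*3 - 10 = 45 - 10 = 35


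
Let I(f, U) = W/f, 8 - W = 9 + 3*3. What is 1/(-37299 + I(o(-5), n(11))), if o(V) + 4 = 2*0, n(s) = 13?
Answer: -2/74593 ≈ -2.6812e-5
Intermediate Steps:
o(V) = -4 (o(V) = -4 + 2*0 = -4 + 0 = -4)
W = -10 (W = 8 - (9 + 3*3) = 8 - (9 + 9) = 8 - 1*18 = 8 - 18 = -10)
I(f, U) = -10/f
1/(-37299 + I(o(-5), n(11))) = 1/(-37299 - 10/(-4)) = 1/(-37299 - 10*(-¼)) = 1/(-37299 + 5/2) = 1/(-74593/2) = -2/74593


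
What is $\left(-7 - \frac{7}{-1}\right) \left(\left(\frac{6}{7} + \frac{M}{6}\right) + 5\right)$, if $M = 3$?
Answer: $0$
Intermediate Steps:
$\left(-7 - \frac{7}{-1}\right) \left(\left(\frac{6}{7} + \frac{M}{6}\right) + 5\right) = \left(-7 - \frac{7}{-1}\right) \left(\left(\frac{6}{7} + \frac{3}{6}\right) + 5\right) = \left(-7 - 7 \left(-1\right)\right) \left(\left(6 \cdot \frac{1}{7} + 3 \cdot \frac{1}{6}\right) + 5\right) = \left(-7 - -7\right) \left(\left(\frac{6}{7} + \frac{1}{2}\right) + 5\right) = \left(-7 + 7\right) \left(\frac{19}{14} + 5\right) = 0 \cdot \frac{89}{14} = 0$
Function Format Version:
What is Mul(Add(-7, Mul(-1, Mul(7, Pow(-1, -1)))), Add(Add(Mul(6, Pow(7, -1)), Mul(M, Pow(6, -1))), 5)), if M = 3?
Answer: 0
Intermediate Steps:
Mul(Add(-7, Mul(-1, Mul(7, Pow(-1, -1)))), Add(Add(Mul(6, Pow(7, -1)), Mul(M, Pow(6, -1))), 5)) = Mul(Add(-7, Mul(-1, Mul(7, Pow(-1, -1)))), Add(Add(Mul(6, Pow(7, -1)), Mul(3, Pow(6, -1))), 5)) = Mul(Add(-7, Mul(-1, Mul(7, -1))), Add(Add(Mul(6, Rational(1, 7)), Mul(3, Rational(1, 6))), 5)) = Mul(Add(-7, Mul(-1, -7)), Add(Add(Rational(6, 7), Rational(1, 2)), 5)) = Mul(Add(-7, 7), Add(Rational(19, 14), 5)) = Mul(0, Rational(89, 14)) = 0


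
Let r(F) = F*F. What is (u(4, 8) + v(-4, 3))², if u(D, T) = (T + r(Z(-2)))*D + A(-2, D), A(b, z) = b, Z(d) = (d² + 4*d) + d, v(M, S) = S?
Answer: 31329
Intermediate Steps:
Z(d) = d² + 5*d
r(F) = F²
u(D, T) = -2 + D*(36 + T) (u(D, T) = (T + (-2*(5 - 2))²)*D - 2 = (T + (-2*3)²)*D - 2 = (T + (-6)²)*D - 2 = (T + 36)*D - 2 = (36 + T)*D - 2 = D*(36 + T) - 2 = -2 + D*(36 + T))
(u(4, 8) + v(-4, 3))² = ((-2 + 36*4 + 4*8) + 3)² = ((-2 + 144 + 32) + 3)² = (174 + 3)² = 177² = 31329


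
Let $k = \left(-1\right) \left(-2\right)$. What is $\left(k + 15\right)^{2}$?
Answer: $289$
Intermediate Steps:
$k = 2$
$\left(k + 15\right)^{2} = \left(2 + 15\right)^{2} = 17^{2} = 289$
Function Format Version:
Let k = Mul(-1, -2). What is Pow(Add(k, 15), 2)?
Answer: 289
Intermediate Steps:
k = 2
Pow(Add(k, 15), 2) = Pow(Add(2, 15), 2) = Pow(17, 2) = 289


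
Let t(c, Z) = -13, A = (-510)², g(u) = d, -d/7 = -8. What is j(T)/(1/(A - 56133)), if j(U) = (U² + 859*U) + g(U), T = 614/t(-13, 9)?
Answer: -1319682399426/169 ≈ -7.8088e+9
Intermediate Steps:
d = 56 (d = -7*(-8) = 56)
g(u) = 56
A = 260100
T = -614/13 (T = 614/(-13) = 614*(-1/13) = -614/13 ≈ -47.231)
j(U) = 56 + U² + 859*U (j(U) = (U² + 859*U) + 56 = 56 + U² + 859*U)
j(T)/(1/(A - 56133)) = (56 + (-614/13)² + 859*(-614/13))/(1/(260100 - 56133)) = (56 + 376996/169 - 527426/13)/(1/203967) = -6470078/(169*1/203967) = -6470078/169*203967 = -1319682399426/169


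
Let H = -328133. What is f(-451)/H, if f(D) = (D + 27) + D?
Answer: 875/328133 ≈ 0.0026666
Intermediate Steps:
f(D) = 27 + 2*D (f(D) = (27 + D) + D = 27 + 2*D)
f(-451)/H = (27 + 2*(-451))/(-328133) = (27 - 902)*(-1/328133) = -875*(-1/328133) = 875/328133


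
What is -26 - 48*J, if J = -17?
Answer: 790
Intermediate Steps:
-26 - 48*J = -26 - 48*(-17) = -26 + 816 = 790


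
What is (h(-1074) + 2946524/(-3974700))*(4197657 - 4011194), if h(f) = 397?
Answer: 73420243319272/993675 ≈ 7.3888e+7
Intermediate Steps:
(h(-1074) + 2946524/(-3974700))*(4197657 - 4011194) = (397 + 2946524/(-3974700))*(4197657 - 4011194) = (397 + 2946524*(-1/3974700))*186463 = (397 - 736631/993675)*186463 = (393752344/993675)*186463 = 73420243319272/993675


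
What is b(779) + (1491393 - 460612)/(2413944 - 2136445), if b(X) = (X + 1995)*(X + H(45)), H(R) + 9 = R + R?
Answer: 662013745141/277499 ≈ 2.3856e+6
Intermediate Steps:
H(R) = -9 + 2*R (H(R) = -9 + (R + R) = -9 + 2*R)
b(X) = (81 + X)*(1995 + X) (b(X) = (X + 1995)*(X + (-9 + 2*45)) = (1995 + X)*(X + (-9 + 90)) = (1995 + X)*(X + 81) = (1995 + X)*(81 + X) = (81 + X)*(1995 + X))
b(779) + (1491393 - 460612)/(2413944 - 2136445) = (161595 + 779² + 2076*779) + (1491393 - 460612)/(2413944 - 2136445) = (161595 + 606841 + 1617204) + 1030781/277499 = 2385640 + 1030781*(1/277499) = 2385640 + 1030781/277499 = 662013745141/277499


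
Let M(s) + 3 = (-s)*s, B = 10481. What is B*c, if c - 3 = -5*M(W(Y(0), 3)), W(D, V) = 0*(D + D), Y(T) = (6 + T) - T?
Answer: 188658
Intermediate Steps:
Y(T) = 6
W(D, V) = 0 (W(D, V) = 0*(2*D) = 0)
M(s) = -3 - s² (M(s) = -3 + (-s)*s = -3 - s²)
c = 18 (c = 3 - 5*(-3 - 1*0²) = 3 - 5*(-3 - 1*0) = 3 - 5*(-3 + 0) = 3 - 5*(-3) = 3 + 15 = 18)
B*c = 10481*18 = 188658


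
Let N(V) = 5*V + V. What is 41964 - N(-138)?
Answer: 42792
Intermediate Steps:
N(V) = 6*V
41964 - N(-138) = 41964 - 6*(-138) = 41964 - 1*(-828) = 41964 + 828 = 42792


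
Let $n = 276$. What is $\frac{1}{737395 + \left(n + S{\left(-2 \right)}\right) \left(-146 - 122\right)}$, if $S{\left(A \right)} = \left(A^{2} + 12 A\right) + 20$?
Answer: $\frac{1}{663427} \approx 1.5073 \cdot 10^{-6}$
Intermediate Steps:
$S{\left(A \right)} = 20 + A^{2} + 12 A$
$\frac{1}{737395 + \left(n + S{\left(-2 \right)}\right) \left(-146 - 122\right)} = \frac{1}{737395 + \left(276 + \left(20 + \left(-2\right)^{2} + 12 \left(-2\right)\right)\right) \left(-146 - 122\right)} = \frac{1}{737395 + \left(276 + \left(20 + 4 - 24\right)\right) \left(-268\right)} = \frac{1}{737395 + \left(276 + 0\right) \left(-268\right)} = \frac{1}{737395 + 276 \left(-268\right)} = \frac{1}{737395 - 73968} = \frac{1}{663427}$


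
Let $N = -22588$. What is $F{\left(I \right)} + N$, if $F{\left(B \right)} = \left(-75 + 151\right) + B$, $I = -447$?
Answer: $-22959$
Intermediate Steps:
$F{\left(B \right)} = 76 + B$
$F{\left(I \right)} + N = \left(76 - 447\right) - 22588 = -371 - 22588 = -22959$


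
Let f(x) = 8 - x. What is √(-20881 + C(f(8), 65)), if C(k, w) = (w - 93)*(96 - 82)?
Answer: I*√21273 ≈ 145.85*I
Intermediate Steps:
C(k, w) = -1302 + 14*w (C(k, w) = (-93 + w)*14 = -1302 + 14*w)
√(-20881 + C(f(8), 65)) = √(-20881 + (-1302 + 14*65)) = √(-20881 + (-1302 + 910)) = √(-20881 - 392) = √(-21273) = I*√21273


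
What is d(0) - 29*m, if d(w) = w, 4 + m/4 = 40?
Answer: -4176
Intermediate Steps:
m = 144 (m = -16 + 4*40 = -16 + 160 = 144)
d(0) - 29*m = 0 - 29*144 = 0 - 4176 = -4176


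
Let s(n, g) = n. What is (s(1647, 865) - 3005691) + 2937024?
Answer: -67020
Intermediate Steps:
(s(1647, 865) - 3005691) + 2937024 = (1647 - 3005691) + 2937024 = -3004044 + 2937024 = -67020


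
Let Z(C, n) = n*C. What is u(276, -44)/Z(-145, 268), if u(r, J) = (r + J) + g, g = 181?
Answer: -413/38860 ≈ -0.010628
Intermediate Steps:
Z(C, n) = C*n
u(r, J) = 181 + J + r (u(r, J) = (r + J) + 181 = (J + r) + 181 = 181 + J + r)
u(276, -44)/Z(-145, 268) = (181 - 44 + 276)/((-145*268)) = 413/(-38860) = 413*(-1/38860) = -413/38860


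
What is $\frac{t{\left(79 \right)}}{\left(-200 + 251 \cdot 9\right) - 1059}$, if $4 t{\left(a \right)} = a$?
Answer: $\frac{79}{4000} \approx 0.01975$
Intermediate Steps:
$t{\left(a \right)} = \frac{a}{4}$
$\frac{t{\left(79 \right)}}{\left(-200 + 251 \cdot 9\right) - 1059} = \frac{\frac{1}{4} \cdot 79}{\left(-200 + 251 \cdot 9\right) - 1059} = \frac{79}{4 \left(\left(-200 + 2259\right) - 1059\right)} = \frac{79}{4 \left(2059 - 1059\right)} = \frac{79}{4 \cdot 1000} = \frac{79}{4} \cdot \frac{1}{1000} = \frac{79}{4000}$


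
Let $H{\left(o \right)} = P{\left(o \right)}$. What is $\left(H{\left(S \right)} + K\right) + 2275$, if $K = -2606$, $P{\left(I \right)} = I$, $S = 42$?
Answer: $-289$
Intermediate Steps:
$H{\left(o \right)} = o$
$\left(H{\left(S \right)} + K\right) + 2275 = \left(42 - 2606\right) + 2275 = -2564 + 2275 = -289$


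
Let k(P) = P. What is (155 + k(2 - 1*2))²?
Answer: 24025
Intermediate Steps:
(155 + k(2 - 1*2))² = (155 + (2 - 1*2))² = (155 + (2 - 2))² = (155 + 0)² = 155² = 24025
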